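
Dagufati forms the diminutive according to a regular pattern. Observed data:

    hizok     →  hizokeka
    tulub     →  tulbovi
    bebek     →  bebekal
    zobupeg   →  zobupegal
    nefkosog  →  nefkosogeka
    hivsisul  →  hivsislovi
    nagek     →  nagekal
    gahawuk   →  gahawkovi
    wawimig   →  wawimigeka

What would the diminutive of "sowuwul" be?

gahawuk and bebek both end in -k yet inflect differently (gahawkovi, bebekal), so the final letter is not what conditions the rule; the last vowel is.
"sowuwul" has last vowel 'u'. The stems whose last vowel is 'u' (tulub → tulbovi, gahawuk → gahawkovi, hivsisul → hivsislovi) delete the last vowel and add -ovi.
The other patterns: stems whose last vowel is 'e' add -al; stems whose last vowel is 'i' or 'o' add -eka.
So sowuwul → sowuwlovi.

sowuwlovi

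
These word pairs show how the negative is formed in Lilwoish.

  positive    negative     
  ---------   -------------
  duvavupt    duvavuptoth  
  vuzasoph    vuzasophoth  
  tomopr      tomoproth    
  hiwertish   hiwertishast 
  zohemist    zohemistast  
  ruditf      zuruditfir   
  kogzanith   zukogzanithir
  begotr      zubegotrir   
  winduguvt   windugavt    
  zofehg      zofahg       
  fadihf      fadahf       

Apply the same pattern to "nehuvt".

vuzasoph and hiwertish both end in -h yet inflect differently (vuzasophoth, hiwertishast), so the final letter is not what conditions the rule; the second-to-last letter is.
"nehuvt" has second-to-last letter 'v'. The one such stem in the data (winduguvt → windugavt) changes the last vowel to 'a' (as do zofehg, fadihf), so the same rule applies.
So nehuvt → nehavt.

nehavt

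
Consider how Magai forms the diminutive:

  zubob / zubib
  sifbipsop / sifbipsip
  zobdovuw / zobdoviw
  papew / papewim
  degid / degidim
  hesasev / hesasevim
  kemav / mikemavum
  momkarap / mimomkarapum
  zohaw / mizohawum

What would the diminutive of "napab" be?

minapabum

zobdovuw and papew both end in -w yet inflect differently (zobdoviw, papewim), so the final letter is not what conditions the rule; the last vowel is.
"napab" has last vowel 'a'. The stems whose last vowel is 'a' (kemav → mikemavum, momkarap → mimomkarapum, zohaw → mizohawum) add mi- … -um around the stem.
So napab → minapabum.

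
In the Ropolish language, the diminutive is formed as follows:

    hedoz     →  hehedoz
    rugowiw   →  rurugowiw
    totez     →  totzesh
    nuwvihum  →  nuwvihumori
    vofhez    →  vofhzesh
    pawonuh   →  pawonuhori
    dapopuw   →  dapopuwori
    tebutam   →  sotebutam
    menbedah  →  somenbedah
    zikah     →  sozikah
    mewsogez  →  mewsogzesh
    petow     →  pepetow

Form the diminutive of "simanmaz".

dapopuw and rugowiw both end in -w yet inflect differently (dapopuwori, rurugowiw), so the final letter is not what conditions the rule; the last vowel is.
"simanmaz" has last vowel 'a'. The stems whose last vowel is 'a' (tebutam → sotebutam, menbedah → somenbedah, zikah → sozikah) add the prefix so-.
So simanmaz → sosimanmaz.

sosimanmaz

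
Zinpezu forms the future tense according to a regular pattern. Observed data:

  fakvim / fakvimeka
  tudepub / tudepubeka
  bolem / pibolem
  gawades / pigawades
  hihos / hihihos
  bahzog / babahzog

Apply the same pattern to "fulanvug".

fulanvugeka

fakvim and bolem both end in -m yet inflect differently (fakvimeka, pibolem), so the final letter is not what conditions the rule; the last vowel is.
"fulanvug" has last vowel 'u'. The one such stem in the data (tudepub → tudepubeka) adds -eka, so the same rule applies.
The other patterns: stems whose last vowel is 'e' add the prefix pi-; stems whose last vowel is 'o' repeat the first consonant+vowel as a prefix.
So fulanvug → fulanvugeka.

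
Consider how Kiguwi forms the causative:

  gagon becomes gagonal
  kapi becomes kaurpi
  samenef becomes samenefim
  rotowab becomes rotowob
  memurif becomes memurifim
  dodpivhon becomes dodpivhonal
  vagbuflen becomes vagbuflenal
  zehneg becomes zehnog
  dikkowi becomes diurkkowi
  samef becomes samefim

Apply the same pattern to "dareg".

darog

"dareg" ends in -g. The one such stem in the data (zehneg → zehnog) changes the last vowel to 'o' (as does rotowab), so the same rule applies.
So dareg → darog.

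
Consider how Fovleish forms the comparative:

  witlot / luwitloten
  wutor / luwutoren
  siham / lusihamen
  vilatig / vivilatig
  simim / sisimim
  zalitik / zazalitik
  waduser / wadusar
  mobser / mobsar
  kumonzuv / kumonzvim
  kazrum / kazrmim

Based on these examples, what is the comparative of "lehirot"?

siham and simim both end in -m yet inflect differently (lusihamen, sisimim), so the final letter is not what conditions the rule; the last vowel is.
"lehirot" has last vowel 'o'. The stems whose last vowel is 'o' (witlot → luwitloten, wutor → luwutoren) add lu- … -en around the stem.
So lehirot → lulehiroten.

lulehiroten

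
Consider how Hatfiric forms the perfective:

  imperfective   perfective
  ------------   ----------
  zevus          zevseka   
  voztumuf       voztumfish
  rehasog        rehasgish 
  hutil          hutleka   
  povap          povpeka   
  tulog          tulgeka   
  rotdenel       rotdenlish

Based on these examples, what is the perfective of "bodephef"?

hutil and rotdenel both end in -l yet inflect differently (hutleka, rotdenlish), so the final letter is not what conditions the rule; the number of vowels is.
"bodephef" has 3 vowels. The stems with 3 vowels (rotdenel → rotdenlish, voztumuf → voztumfish, rehasog → rehasgish) delete the last vowel and add -ish.
The other pattern: stems with 2 vowels delete the last vowel and add -eka.
So bodephef → bodephfish.

bodephfish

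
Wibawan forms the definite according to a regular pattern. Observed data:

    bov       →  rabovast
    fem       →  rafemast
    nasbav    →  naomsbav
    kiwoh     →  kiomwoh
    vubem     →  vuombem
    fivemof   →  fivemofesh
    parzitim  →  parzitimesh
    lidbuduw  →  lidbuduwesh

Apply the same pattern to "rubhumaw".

rubhumawesh

bov and nasbav both end in -v yet inflect differently (rabovast, naomsbav), so the final letter is not what conditions the rule; the number of vowels is.
"rubhumaw" has 3 vowels. The stems with 3 vowels (fivemof → fivemofesh, parzitim → parzitimesh, lidbuduw → lidbuduwesh) add -esh.
The other patterns: stems with 1 vowel add ra- … -ast around the stem; stems with 2 vowels insert -om- after the first vowel.
So rubhumaw → rubhumawesh.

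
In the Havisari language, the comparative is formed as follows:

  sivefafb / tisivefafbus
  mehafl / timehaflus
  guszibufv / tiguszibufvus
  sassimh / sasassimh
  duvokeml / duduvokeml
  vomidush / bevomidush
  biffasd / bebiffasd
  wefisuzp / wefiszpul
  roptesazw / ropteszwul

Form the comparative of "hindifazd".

mehafl and duvokeml both end in -l yet inflect differently (timehaflus, duduvokeml), so the final letter is not what conditions the rule; the second-to-last letter is.
"hindifazd" has second-to-last letter 'z'. The stems whose second-to-last letter is 'z' (wefisuzp → wefiszpul, roptesazw → ropteszwul) delete the last vowel and add -ul.
The other patterns: stems whose second-to-last letter is 'f' add ti- … -us around the stem; stems whose second-to-last letter is 'm' repeat the first consonant+vowel as a prefix; stems whose second-to-last letter is 's' add the prefix be-.
So hindifazd → hindifzdul.

hindifzdul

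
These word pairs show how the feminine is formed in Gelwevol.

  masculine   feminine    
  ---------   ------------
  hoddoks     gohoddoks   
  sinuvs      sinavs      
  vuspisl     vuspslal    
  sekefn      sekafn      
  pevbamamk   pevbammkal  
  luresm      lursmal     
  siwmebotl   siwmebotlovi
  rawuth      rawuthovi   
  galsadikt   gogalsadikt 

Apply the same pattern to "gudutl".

"gudutl" has second-to-last letter 't'. The stems whose second-to-last letter is 't' (siwmebotl → siwmebotlovi, rawuth → rawuthovi) add -ovi.
The other patterns: stems whose second-to-last letter is 'm' or 's' delete the last vowel and add -al; stems whose second-to-last letter is 'k' add the prefix go-; stems whose second-to-last letter is 'f' or 'v' change the last vowel to 'a'.
So gudutl → gudutlovi.

gudutlovi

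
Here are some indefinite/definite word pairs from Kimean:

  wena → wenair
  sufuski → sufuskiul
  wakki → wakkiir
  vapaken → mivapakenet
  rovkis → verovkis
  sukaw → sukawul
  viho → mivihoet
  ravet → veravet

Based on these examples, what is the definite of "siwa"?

"siwa" begins with s-. The stems beginning with s- (sufuski → sufuskiul, sukaw → sukawul) add -ul.
The other patterns: stems beginning with w- add -ir; stems beginning with v- add mi- … -et around the stem; stems beginning with r- add the prefix ve-.
So siwa → siwaul.

siwaul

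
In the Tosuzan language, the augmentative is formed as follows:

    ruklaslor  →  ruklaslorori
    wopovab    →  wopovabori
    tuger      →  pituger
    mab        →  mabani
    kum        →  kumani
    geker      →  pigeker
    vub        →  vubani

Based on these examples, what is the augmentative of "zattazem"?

zattazemori

vub and wopovab both end in -b yet inflect differently (vubani, wopovabori), so the final letter is not what conditions the rule; the number of vowels is.
"zattazem" has 3 vowels. The stems with 3 vowels (wopovab → wopovabori, ruklaslor → ruklaslorori) add -ori.
So zattazem → zattazemori.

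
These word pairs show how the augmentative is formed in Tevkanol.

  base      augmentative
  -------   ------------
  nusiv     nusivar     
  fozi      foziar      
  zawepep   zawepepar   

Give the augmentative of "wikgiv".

wikgivar

Every pair shown (nusiv → nusivar, fozi → foziar, zawepep → zawepepar) follows the same rule: add -ar.
So wikgiv → wikgivar.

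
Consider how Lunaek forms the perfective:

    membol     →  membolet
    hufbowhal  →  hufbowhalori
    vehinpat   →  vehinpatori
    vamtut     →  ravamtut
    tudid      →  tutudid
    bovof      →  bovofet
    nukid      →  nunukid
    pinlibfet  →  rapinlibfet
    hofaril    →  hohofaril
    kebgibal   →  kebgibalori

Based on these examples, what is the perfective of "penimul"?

hofaril and membol both end in -l yet inflect differently (hohofaril, membolet), so the final letter is not what conditions the rule; the last vowel is.
"penimul" has last vowel 'u'. The one such stem in the data (vamtut → ravamtut) adds the prefix ra-, so the same rule applies.
So penimul → rapenimul.

rapenimul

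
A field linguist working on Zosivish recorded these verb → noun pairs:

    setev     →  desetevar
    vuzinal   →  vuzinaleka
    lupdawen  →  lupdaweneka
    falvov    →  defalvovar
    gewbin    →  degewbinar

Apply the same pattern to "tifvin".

detifvinar

gewbin and lupdawen both end in -n yet inflect differently (degewbinar, lupdaweneka), so the final letter is not what conditions the rule; the number of vowels is.
"tifvin" has 2 vowels. The stems with 2 vowels (gewbin → degewbinar, setev → desetevar, falvov → defalvovar) add de- … -ar around the stem.
So tifvin → detifvinar.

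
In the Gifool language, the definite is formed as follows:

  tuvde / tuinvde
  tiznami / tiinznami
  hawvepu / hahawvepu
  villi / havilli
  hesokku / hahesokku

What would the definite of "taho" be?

tiznami and villi both end in -i yet inflect differently (tiinznami, havilli), so the final letter is not what conditions the rule; the first letter is.
"taho" begins with t-. The stems beginning with t- (tuvde → tuinvde, tiznami → tiinznami) insert -in- after the first vowel.
So taho → tainho.

tainho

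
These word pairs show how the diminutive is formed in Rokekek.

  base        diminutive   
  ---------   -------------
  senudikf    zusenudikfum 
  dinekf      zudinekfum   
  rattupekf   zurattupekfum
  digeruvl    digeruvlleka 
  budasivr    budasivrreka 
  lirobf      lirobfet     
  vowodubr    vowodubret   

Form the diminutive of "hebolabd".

senudikf and lirobf both end in -f yet inflect differently (zusenudikfum, lirobfet), so the final letter is not what conditions the rule; the second-to-last letter is.
"hebolabd" has second-to-last letter 'b'. The stems whose second-to-last letter is 'b' (lirobf → lirobfet, vowodubr → vowodubret) add -et.
The other patterns: stems whose second-to-last letter is 'k' add zu- … -um around the stem; stems whose second-to-last letter is 'v' double the final consonant and add -eka.
So hebolabd → hebolabdet.

hebolabdet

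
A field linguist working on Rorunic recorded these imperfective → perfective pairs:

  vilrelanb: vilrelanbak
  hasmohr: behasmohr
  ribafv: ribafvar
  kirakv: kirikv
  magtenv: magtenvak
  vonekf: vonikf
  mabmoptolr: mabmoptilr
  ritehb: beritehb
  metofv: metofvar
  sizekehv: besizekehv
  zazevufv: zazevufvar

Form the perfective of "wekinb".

magtenv and sizekehv both end in -v yet inflect differently (magtenvak, besizekehv), so the final letter is not what conditions the rule; the second-to-last letter is.
"wekinb" has second-to-last letter 'n'. The stems whose second-to-last letter is 'n' (vilrelanb → vilrelanbak, magtenv → magtenvak) add -ak.
The other patterns: stems whose second-to-last letter is 'h' add the prefix be-; stems whose second-to-last letter is 'f' add -ar; stems whose second-to-last letter is 'k' or 'l' change the last vowel to 'i'.
So wekinb → wekinbak.

wekinbak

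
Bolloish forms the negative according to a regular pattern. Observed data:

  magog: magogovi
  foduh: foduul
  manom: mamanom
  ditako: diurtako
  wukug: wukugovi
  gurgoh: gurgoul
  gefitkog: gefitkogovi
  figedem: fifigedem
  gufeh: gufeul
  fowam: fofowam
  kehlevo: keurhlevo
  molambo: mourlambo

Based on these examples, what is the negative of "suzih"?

"suzih" ends in -h. The stems ending in -h (gufeh → gufeul, gurgoh → gurgoul, foduh → foduul) drop the final letter and add -ul.
The other patterns: stems ending in -o insert -ur- after the first vowel; stems ending in -m repeat the first consonant+vowel as a prefix; stems ending in -g add -ovi.
So suzih → suziul.

suziul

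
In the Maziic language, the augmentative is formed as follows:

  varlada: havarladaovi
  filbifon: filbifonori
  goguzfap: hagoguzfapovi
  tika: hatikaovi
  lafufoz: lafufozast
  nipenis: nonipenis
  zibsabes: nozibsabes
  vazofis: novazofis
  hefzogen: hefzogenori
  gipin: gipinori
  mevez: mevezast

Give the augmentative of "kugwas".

nokugwas

zibsabes and mevez both have last vowel 'e' yet inflect differently (nozibsabes, mevezast), so the last vowel is not what conditions the rule; the final letter is.
"kugwas" ends in -s. The stems ending in -s (vazofis → novazofis, nipenis → nonipenis, zibsabes → nozibsabes) add the prefix no-.
So kugwas → nokugwas.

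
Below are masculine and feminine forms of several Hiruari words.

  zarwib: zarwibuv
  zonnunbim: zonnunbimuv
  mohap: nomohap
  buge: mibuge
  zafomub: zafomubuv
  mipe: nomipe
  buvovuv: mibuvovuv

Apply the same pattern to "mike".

buge and mipe both end in -e yet inflect differently (mibuge, nomipe), so the final letter is not what conditions the rule; the first letter is.
"mike" begins with m-. The stems beginning with m- (mipe → nomipe, mohap → nomohap) add the prefix no-.
The other patterns: stems beginning with b- add the prefix mi-; stems beginning with z- add -uv.
So mike → nomike.

nomike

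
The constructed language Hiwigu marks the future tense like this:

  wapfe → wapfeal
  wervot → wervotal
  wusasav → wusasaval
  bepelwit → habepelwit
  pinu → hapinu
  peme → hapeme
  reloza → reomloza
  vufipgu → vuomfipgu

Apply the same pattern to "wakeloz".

wakelozal

wervot and bepelwit both end in -t yet inflect differently (wervotal, habepelwit), so the final letter is not what conditions the rule; the first letter is.
"wakeloz" begins with w-. The stems beginning with w- (wapfe → wapfeal, wervot → wervotal, wusasav → wusasaval) add -al.
So wakeloz → wakelozal.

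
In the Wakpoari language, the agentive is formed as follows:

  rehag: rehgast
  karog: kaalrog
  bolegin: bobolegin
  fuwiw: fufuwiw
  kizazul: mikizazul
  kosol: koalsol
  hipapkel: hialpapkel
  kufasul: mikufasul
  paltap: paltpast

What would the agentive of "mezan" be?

"mezan" has last vowel 'a'. The stems whose last vowel is 'a' (rehag → rehgast, paltap → paltpast) delete the last vowel and add -ast.
So mezan → meznast.

meznast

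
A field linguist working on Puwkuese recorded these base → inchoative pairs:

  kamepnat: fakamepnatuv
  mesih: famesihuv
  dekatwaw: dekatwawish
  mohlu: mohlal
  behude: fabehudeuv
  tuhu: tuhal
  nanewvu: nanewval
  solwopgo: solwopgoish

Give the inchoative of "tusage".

fatusageuv

dekatwaw and kamepnat both have last vowel 'a' yet inflect differently (dekatwawish, fakamepnatuv), so the last vowel is not what conditions the rule; the final letter is.
"tusage" ends in -e. The one such stem in the data (behude → fabehudeuv) adds fa- … -uv around the stem, so the same rule applies.
The other patterns: stems ending in -u drop the final letter and add -al; stems ending in -o or -w add -ish.
So tusage → fatusageuv.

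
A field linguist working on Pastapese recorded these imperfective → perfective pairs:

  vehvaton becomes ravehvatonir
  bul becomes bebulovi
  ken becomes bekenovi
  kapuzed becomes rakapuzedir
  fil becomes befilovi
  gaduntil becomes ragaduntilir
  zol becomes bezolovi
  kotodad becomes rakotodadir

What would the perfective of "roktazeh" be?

raroktazehir

ken and vehvaton both end in -n yet inflect differently (bekenovi, ravehvatonir), so the final letter is not what conditions the rule; the number of vowels is.
"roktazeh" has 3 vowels. The stems with 3 vowels (vehvaton → ravehvatonir, kapuzed → rakapuzedir, kotodad → rakotodadir) add ra- … -ir around the stem.
So roktazeh → raroktazehir.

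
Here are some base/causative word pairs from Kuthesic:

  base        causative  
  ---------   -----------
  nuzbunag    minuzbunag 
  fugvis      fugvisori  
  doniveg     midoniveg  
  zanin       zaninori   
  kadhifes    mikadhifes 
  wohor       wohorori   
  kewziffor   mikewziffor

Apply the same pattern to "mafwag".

wohor and kewziffor both end in -r yet inflect differently (wohorori, mikewziffor), so the final letter is not what conditions the rule; the number of vowels is.
"mafwag" has 2 vowels. The stems with 2 vowels (fugvis → fugvisori, zanin → zaninori, wohor → wohorori) add -ori.
The other pattern: stems with 3 vowels add the prefix mi-.
So mafwag → mafwagori.

mafwagori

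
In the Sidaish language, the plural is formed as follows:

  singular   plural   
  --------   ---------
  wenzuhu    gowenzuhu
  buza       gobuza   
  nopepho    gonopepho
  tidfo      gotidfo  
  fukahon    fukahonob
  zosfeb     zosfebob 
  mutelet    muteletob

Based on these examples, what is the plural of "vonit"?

nopepho and fukahon both have last vowel 'o' yet inflect differently (gonopepho, fukahonob), so the last vowel is not what conditions the rule; whether the stem ends in a vowel or a consonant is.
"vonit" ends in a consonant. The stems ending in a consonant (fukahon → fukahonob, zosfeb → zosfebob, mutelet → muteletob) add -ob.
So vonit → vonitob.

vonitob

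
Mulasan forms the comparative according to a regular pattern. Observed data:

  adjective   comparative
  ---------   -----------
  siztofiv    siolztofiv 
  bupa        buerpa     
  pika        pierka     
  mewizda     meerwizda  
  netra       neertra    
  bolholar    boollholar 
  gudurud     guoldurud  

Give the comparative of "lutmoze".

mewizda and bolholar both have last vowel 'a' yet inflect differently (meerwizda, boollholar), so the last vowel is not what conditions the rule; whether the stem ends in a vowel or a consonant is.
"lutmoze" ends in a vowel. The stems ending in a vowel (mewizda → meerwizda, pika → pierka, netra → neertra) insert -er- after the first vowel.
The other pattern: stems ending in a consonant insert -ol- after the first vowel.
So lutmoze → luertmoze.

luertmoze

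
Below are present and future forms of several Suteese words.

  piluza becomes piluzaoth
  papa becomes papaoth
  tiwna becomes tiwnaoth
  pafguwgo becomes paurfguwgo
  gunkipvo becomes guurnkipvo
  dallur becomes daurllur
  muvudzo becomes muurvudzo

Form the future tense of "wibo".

piluza and pafguwgo both begin with p- yet inflect differently (piluzaoth, paurfguwgo), so the first letter is not what conditions the rule; the final letter is.
"wibo" ends in -o. The stems ending in -o (pafguwgo → paurfguwgo, gunkipvo → guurnkipvo, muvudzo → muurvudzo) insert -ur- after the first vowel.
The other pattern: stems ending in -a add -oth.
So wibo → wiurbo.

wiurbo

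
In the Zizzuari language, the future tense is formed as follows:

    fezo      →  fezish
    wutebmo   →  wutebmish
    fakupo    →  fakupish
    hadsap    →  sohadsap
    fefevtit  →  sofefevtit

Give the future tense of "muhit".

fezo and fefevtit both begin with f- yet inflect differently (fezish, sofefevtit), so the first letter is not what conditions the rule; the final letter is.
"muhit" ends in -t. The one such stem in the data (fefevtit → sofefevtit) adds the prefix so-, so the same rule applies.
The other pattern: stems ending in -o drop the final letter and add -ish.
So muhit → somuhit.

somuhit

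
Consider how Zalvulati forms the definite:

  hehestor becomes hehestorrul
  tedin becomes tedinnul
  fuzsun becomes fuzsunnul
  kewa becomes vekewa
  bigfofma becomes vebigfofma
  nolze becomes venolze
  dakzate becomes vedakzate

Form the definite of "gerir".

"gerir" ends in a consonant. The stems ending in a consonant (hehestor → hehestorrul, tedin → tedinnul, fuzsun → fuzsunnul) double the final consonant and add -ul.
The other pattern: stems ending in a vowel add the prefix ve-.
So gerir → gerirrul.

gerirrul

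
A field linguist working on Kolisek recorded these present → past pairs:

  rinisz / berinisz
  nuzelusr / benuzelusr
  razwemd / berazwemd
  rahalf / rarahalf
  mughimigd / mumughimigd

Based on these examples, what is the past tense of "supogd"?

susupogd

razwemd and mughimigd both end in -d yet inflect differently (berazwemd, mumughimigd), so the final letter is not what conditions the rule; the second-to-last letter is.
"supogd" has second-to-last letter 'g'. The one such stem in the data (mughimigd → mumughimigd) repeats the first consonant+vowel as a prefix (as does rahalf), so the same rule applies.
So supogd → susupogd.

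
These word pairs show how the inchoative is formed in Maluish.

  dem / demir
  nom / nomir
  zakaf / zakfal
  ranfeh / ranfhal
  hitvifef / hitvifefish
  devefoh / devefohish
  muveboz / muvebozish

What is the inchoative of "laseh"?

zakaf and hitvifef both end in -f yet inflect differently (zakfal, hitvifefish), so the final letter is not what conditions the rule; the number of vowels is.
"laseh" has 2 vowels. The stems with 2 vowels (zakaf → zakfal, ranfeh → ranfhal) delete the last vowel and add -al.
So laseh → lashal.

lashal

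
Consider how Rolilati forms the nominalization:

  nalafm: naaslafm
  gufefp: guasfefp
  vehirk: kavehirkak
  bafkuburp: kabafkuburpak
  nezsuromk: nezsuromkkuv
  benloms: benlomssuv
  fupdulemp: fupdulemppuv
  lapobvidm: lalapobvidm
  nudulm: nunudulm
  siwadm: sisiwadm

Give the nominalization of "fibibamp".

gufefp and bafkuburp both end in -p yet inflect differently (guasfefp, kabafkuburpak), so the final letter is not what conditions the rule; the second-to-last letter is.
"fibibamp" has second-to-last letter 'm'. The stems whose second-to-last letter is 'm' (nezsuromk → nezsuromkkuv, benloms → benlomssuv, fupdulemp → fupdulemppuv) double the final consonant and add -uv.
The other patterns: stems whose second-to-last letter is 'f' insert -as- after the first vowel; stems whose second-to-last letter is 'r' add ka- … -ak around the stem; stems whose second-to-last letter is 'd' or 'l' repeat the first consonant+vowel as a prefix.
So fibibamp → fibibamppuv.

fibibamppuv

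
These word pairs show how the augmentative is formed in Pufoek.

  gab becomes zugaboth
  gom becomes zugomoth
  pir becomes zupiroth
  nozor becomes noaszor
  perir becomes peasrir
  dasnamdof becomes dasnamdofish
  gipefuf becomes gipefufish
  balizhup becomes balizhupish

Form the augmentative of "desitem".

"desitem" has 3 vowels. The stems with 3 vowels (dasnamdof → dasnamdofish, gipefuf → gipefufish, balizhup → balizhupish) add -ish.
So desitem → desitemish.

desitemish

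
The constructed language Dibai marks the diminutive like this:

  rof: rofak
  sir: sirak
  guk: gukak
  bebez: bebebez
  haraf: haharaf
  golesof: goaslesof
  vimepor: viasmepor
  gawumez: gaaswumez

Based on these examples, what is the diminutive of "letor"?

leletor

"letor" has 2 vowels. The stems with 2 vowels (bebez → bebebez, haraf → haharaf) repeat the first consonant+vowel as a prefix.
So letor → leletor.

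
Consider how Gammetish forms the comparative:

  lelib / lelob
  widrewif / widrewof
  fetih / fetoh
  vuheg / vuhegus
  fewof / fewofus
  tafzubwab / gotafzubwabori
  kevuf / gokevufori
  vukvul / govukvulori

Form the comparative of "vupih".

vupoh

widrewif and fewof both end in -f yet inflect differently (widrewof, fewofus), so the final letter is not what conditions the rule; the last vowel is.
"vupih" has last vowel 'i'. The stems whose last vowel is 'i' (lelib → lelob, widrewif → widrewof, fetih → fetoh) change the last vowel to 'o'.
So vupih → vupoh.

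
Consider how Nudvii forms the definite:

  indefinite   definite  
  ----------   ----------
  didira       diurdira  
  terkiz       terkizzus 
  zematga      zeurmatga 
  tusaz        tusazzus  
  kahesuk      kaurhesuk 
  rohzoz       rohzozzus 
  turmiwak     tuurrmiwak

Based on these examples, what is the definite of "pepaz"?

tusaz and turmiwak both have last vowel 'a' yet inflect differently (tusazzus, tuurrmiwak), so the last vowel is not what conditions the rule; the final letter is.
"pepaz" ends in -z. The stems ending in -z (rohzoz → rohzozzus, terkiz → terkizzus, tusaz → tusazzus) double the final consonant and add -us.
The other pattern: stems ending in -a or -k insert -ur- after the first vowel.
So pepaz → pepazzus.

pepazzus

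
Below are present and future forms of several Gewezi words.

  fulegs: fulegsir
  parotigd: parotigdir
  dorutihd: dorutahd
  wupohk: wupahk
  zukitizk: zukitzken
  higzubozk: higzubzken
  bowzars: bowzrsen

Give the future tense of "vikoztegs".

vikoztegsir

parotigd and dorutihd both end in -d yet inflect differently (parotigdir, dorutahd), so the final letter is not what conditions the rule; the second-to-last letter is.
"vikoztegs" has second-to-last letter 'g'. The stems whose second-to-last letter is 'g' (fulegs → fulegsir, parotigd → parotigdir) add -ir.
The other patterns: stems whose second-to-last letter is 'h' change the last vowel to 'a'; stems whose second-to-last letter is 'r' or 'z' delete the last vowel and add -en.
So vikoztegs → vikoztegsir.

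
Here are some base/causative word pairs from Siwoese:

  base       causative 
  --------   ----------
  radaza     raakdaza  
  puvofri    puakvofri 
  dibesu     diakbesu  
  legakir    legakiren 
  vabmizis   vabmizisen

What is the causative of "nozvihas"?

puvofri and legakir both have last vowel 'i' yet inflect differently (puakvofri, legakiren), so the last vowel is not what conditions the rule; whether the stem ends in a vowel or a consonant is.
"nozvihas" ends in a consonant. The stems ending in a consonant (legakir → legakiren, vabmizis → vabmizisen) add -en.
The other pattern: stems ending in a vowel insert -ak- after the first vowel.
So nozvihas → nozvihasen.

nozvihasen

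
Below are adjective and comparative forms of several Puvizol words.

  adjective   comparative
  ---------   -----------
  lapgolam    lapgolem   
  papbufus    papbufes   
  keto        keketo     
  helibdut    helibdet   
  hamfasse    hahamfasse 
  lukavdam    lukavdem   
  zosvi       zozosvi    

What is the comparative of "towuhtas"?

helibdut and hamfasse both begin with h- yet inflect differently (helibdet, hahamfasse), so the first letter is not what conditions the rule; whether the stem ends in a vowel or a consonant is.
"towuhtas" ends in a consonant. The stems ending in a consonant (papbufus → papbufes, lukavdam → lukavdem, lapgolam → lapgolem) change the last vowel to 'e'.
So towuhtas → towuhtes.

towuhtes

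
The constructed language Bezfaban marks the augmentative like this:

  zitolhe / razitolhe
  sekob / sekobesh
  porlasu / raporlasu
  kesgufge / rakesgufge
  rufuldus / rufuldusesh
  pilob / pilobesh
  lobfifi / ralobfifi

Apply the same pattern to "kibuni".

porlasu and rufuldus both have last vowel 'u' yet inflect differently (raporlasu, rufuldusesh), so the last vowel is not what conditions the rule; whether the stem ends in a vowel or a consonant is.
"kibuni" ends in a vowel. The stems ending in a vowel (lobfifi → ralobfifi, porlasu → raporlasu, kesgufge → rakesgufge) add the prefix ra-.
So kibuni → rakibuni.

rakibuni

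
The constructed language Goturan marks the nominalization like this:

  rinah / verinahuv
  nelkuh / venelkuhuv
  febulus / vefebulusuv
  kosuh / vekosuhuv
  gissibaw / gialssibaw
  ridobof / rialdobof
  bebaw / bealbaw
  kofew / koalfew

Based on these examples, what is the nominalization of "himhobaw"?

hialmhobaw

"himhobaw" ends in -w. The stems ending in -w (gissibaw → gialssibaw, bebaw → bealbaw, kofew → koalfew) insert -al- after the first vowel.
The other pattern: stems ending in -h or -s add ve- … -uv around the stem.
So himhobaw → hialmhobaw.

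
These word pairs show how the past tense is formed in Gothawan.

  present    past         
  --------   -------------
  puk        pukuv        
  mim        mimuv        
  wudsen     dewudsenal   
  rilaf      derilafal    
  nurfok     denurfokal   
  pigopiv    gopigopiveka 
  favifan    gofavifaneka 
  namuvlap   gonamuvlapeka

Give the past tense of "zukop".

puk and nurfok both end in -k yet inflect differently (pukuv, denurfokal), so the final letter is not what conditions the rule; the number of vowels is.
"zukop" has 2 vowels. The stems with 2 vowels (wudsen → dewudsenal, rilaf → derilafal, nurfok → denurfokal) add de- … -al around the stem.
The other patterns: stems with 1 vowel add -uv; stems with 3 vowels add go- … -eka around the stem.
So zukop → dezukopal.

dezukopal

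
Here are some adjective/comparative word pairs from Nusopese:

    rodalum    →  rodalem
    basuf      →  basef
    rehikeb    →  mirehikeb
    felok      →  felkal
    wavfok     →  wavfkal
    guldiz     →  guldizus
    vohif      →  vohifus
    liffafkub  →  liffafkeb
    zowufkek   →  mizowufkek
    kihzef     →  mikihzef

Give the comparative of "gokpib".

gokpibus

vohif and basuf both end in -f yet inflect differently (vohifus, basef), so the final letter is not what conditions the rule; the last vowel is.
"gokpib" has last vowel 'i'. The stems whose last vowel is 'i' (vohif → vohifus, guldiz → guldizus) add -us.
The other patterns: stems whose last vowel is 'o' delete the last vowel and add -al; stems whose last vowel is 'u' change the last vowel to 'e'; stems whose last vowel is 'e' add the prefix mi-.
So gokpib → gokpibus.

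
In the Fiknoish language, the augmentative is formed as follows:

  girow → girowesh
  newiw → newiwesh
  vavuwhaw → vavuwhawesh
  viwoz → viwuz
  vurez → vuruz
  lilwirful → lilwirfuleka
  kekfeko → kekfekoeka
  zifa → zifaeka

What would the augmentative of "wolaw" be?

wolawesh

"wolaw" ends in -w. The stems ending in -w (girow → girowesh, newiw → newiwesh, vavuwhaw → vavuwhawesh) add -esh.
So wolaw → wolawesh.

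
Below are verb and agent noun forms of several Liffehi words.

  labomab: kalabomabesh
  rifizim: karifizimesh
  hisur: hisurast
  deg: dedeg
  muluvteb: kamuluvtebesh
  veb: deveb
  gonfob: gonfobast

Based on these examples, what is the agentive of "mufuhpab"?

veb and gonfob both end in -b yet inflect differently (deveb, gonfobast), so the final letter is not what conditions the rule; the number of vowels is.
"mufuhpab" has 3 vowels. The stems with 3 vowels (labomab → kalabomabesh, rifizim → karifizimesh, muluvteb → kamuluvtebesh) add ka- … -esh around the stem.
The other patterns: stems with 1 vowel add the prefix de-; stems with 2 vowels add -ast.
So mufuhpab → kamufuhpabesh.

kamufuhpabesh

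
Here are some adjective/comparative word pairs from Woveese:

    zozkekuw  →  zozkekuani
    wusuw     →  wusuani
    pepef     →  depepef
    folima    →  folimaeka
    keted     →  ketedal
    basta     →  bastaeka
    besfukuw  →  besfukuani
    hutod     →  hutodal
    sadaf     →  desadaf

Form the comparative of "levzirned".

sadaf and basta both have last vowel 'a' yet inflect differently (desadaf, bastaeka), so the last vowel is not what conditions the rule; the final letter is.
"levzirned" ends in -d. The stems ending in -d (hutod → hutodal, keted → ketedal) add -al.
The other patterns: stems ending in -f add the prefix de-; stems ending in -a add -eka; stems ending in -w drop the final letter and add -ani.
So levzirned → levzirnedal.

levzirnedal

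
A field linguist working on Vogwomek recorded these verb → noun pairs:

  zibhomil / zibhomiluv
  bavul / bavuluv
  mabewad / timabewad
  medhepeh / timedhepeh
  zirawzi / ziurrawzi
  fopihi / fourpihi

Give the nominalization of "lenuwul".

"lenuwul" ends in -l. The stems ending in -l (zibhomil → zibhomiluv, bavul → bavuluv) add -uv.
The other patterns: stems ending in -i insert -ur- after the first vowel; stems ending in -d or -h add the prefix ti-.
So lenuwul → lenuwuluv.

lenuwuluv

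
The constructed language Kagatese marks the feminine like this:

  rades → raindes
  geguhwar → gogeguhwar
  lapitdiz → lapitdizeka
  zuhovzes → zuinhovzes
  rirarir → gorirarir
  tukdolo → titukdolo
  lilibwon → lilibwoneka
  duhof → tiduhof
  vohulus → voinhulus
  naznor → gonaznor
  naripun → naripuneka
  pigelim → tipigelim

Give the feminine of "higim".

tihigim

naznor and lilibwon both have last vowel 'o' yet inflect differently (gonaznor, lilibwoneka), so the last vowel is not what conditions the rule; the final letter is.
"higim" ends in -m. The one such stem in the data (pigelim → tipigelim) adds the prefix ti-, so the same rule applies.
The other patterns: stems ending in -r add the prefix go-; stems ending in -n or -z add -eka; stems ending in -s insert -in- after the first vowel.
So higim → tihigim.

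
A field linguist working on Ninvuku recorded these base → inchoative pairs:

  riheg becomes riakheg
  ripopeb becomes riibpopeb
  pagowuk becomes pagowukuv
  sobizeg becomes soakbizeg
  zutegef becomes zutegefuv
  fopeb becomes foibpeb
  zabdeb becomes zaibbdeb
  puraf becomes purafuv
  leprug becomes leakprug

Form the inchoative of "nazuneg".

zabdeb and riheg both have last vowel 'e' yet inflect differently (zaibbdeb, riakheg), so the last vowel is not what conditions the rule; the final letter is.
"nazuneg" ends in -g. The stems ending in -g (riheg → riakheg, leprug → leakprug, sobizeg → soakbizeg) insert -ak- after the first vowel.
So nazuneg → naakzuneg.

naakzuneg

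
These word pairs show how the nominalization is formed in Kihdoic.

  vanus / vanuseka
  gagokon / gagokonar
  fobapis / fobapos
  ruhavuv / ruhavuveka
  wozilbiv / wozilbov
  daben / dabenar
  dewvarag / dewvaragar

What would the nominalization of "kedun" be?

keduneka

ruhavuv and wozilbiv both end in -v yet inflect differently (ruhavuveka, wozilbov), so the final letter is not what conditions the rule; the last vowel is.
"kedun" has last vowel 'u'. The stems whose last vowel is 'u' (ruhavuv → ruhavuveka, vanus → vanuseka) add -eka.
So kedun → keduneka.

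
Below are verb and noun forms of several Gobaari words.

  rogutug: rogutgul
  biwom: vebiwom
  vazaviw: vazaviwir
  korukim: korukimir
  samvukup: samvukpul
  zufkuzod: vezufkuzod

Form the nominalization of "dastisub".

dastisbul

"dastisub" has last vowel 'u'. The stems whose last vowel is 'u' (rogutug → rogutgul, samvukup → samvukpul) delete the last vowel and add -ul.
So dastisub → dastisbul.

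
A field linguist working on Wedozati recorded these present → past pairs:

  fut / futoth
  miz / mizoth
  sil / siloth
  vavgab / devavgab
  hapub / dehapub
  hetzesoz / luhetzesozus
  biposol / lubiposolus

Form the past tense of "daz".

dazoth

"daz" has 1 vowel. The stems with 1 vowel (fut → futoth, miz → mizoth, sil → siloth) add -oth.
The other patterns: stems with 2 vowels add the prefix de-; stems with 3 vowels add lu- … -us around the stem.
So daz → dazoth.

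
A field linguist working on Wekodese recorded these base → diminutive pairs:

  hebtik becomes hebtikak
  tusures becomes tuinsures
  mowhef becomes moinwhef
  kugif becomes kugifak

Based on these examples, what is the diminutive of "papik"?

papikak

kugif and mowhef both end in -f yet inflect differently (kugifak, moinwhef), so the final letter is not what conditions the rule; the last vowel is.
"papik" has last vowel 'i'. The stems whose last vowel is 'i' (hebtik → hebtikak, kugif → kugifak) add -ak.
The other pattern: stems whose last vowel is 'e' insert -in- after the first vowel.
So papik → papikak.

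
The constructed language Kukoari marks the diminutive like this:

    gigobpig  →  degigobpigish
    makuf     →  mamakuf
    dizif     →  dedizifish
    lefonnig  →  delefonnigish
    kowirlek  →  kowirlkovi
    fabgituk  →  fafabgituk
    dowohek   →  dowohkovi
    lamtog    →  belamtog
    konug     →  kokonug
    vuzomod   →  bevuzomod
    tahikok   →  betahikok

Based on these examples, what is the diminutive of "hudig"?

dizif and makuf both end in -f yet inflect differently (dedizifish, mamakuf), so the final letter is not what conditions the rule; the last vowel is.
"hudig" has last vowel 'i'. The stems whose last vowel is 'i' (gigobpig → degigobpigish, dizif → dedizifish, lefonnig → delefonnigish) add de- … -ish around the stem.
So hudig → dehudigish.

dehudigish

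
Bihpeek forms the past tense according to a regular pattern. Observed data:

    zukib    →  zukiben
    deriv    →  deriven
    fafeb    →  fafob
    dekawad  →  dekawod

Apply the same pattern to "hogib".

zukib and fafeb both end in -b yet inflect differently (zukiben, fafob), so the final letter is not what conditions the rule; the last vowel is.
"hogib" has last vowel 'i'. The stems whose last vowel is 'i' (zukib → zukiben, deriv → deriven) add -en.
The other pattern: stems whose last vowel is 'a' or 'e' change the last vowel to 'o'.
So hogib → hogiben.

hogiben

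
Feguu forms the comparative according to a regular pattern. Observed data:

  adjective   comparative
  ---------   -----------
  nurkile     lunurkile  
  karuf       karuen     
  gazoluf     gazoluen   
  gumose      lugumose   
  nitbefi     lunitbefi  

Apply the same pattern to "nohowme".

gazoluf and gumose both begin with g- yet inflect differently (gazoluen, lugumose), so the first letter is not what conditions the rule; the final letter is.
"nohowme" ends in -e. The stems ending in -e (nurkile → lunurkile, gumose → lugumose) add the prefix lu-.
So nohowme → lunohowme.

lunohowme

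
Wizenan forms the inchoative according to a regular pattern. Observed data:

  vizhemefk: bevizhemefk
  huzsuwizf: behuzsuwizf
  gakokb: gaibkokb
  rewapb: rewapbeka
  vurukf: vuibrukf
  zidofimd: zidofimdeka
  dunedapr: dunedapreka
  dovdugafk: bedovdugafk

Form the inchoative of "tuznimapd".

vurukf and huzsuwizf both end in -f yet inflect differently (vuibrukf, behuzsuwizf), so the final letter is not what conditions the rule; the second-to-last letter is.
"tuznimapd" has second-to-last letter 'p'. The stems whose second-to-last letter is 'p' (dunedapr → dunedapreka, rewapb → rewapbeka) add -eka.
The other patterns: stems whose second-to-last letter is 'k' insert -ib- after the first vowel; stems whose second-to-last letter is 'f' or 'z' add the prefix be-.
So tuznimapd → tuznimapdeka.

tuznimapdeka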